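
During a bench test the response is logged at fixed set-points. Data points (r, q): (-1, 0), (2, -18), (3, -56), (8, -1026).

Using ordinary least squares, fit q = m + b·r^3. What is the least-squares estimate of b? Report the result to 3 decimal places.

Entries of AᵀA: Σ1 = 4, Σr^3 = 546, Σr^3·r^3 = 262938.
For Aᵀq: Σq = -1100, Σr^3·q = -526968.
So AᵀA·[m, b]ᵀ = Aᵀq: [[4, 546]; [546, 262938]]·[m, b]ᵀ = [-1100, -526968]ᵀ.
Δ = 4·262938 − 546² = 753636.
m = ((-1100)·262938 − 546·(-526968))/753636 = -2; b = (4·(-526968) − 546·(-1100))/753636 = -2.

b = -2.000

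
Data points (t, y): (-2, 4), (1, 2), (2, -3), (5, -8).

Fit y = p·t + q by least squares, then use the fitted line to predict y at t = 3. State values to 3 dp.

From the data, Σt·t = 34, Σt = 6, Σ1 = 4.
For Xᵀy: Σt·y = -52, Σy = -5.
Determinant 34·4 − 6² = 100.
p = ((-52)·4 − 6·(-5))/100 = -89/50; q = (34·(-5) − 6·(-52))/100 = 71/50.
At t = 3: ŷ = (-89/50)·(3) + (71/50)·(1) = -98/25.

ŷ = -3.920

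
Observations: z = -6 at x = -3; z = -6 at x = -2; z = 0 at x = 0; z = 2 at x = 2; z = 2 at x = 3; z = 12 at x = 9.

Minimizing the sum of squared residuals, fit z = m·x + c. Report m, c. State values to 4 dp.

With design matrix A, AᵀA = [[107, 9]; [9, 6]] and Aᵀz = [148, 4]ᵀ.
Δ = 107·6 − 9² = 561.
m = (148·6 − 9·4)/561 = 284/187; c = (107·4 − 9·148)/561 = -904/561.

m = 1.5187, c = -1.6114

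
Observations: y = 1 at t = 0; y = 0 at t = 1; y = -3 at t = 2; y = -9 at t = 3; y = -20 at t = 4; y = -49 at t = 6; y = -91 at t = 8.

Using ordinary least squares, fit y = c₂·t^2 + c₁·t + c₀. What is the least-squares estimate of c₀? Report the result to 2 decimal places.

c₀ = 0.80

Sums needed: Σt^2·t^2 = 5746, Σt^2·t = 828, Σt^2 = 130, Σt·t = 130, Σt = 24, Σ1 = 7.
Moment sums: Σt^2·y = -8001, Σt·y = -1135, Σy = -171.
MᵀM·[c₂, c₁, c₀]ᵀ = Mᵀy becomes [[5746, 828, 130]; [828, 130, 24]; [130, 24, 7]]·[c₂, c₁, c₀]ᵀ = [-8001, -1135, -171]ᵀ.
Inverting the 3×3 Gram matrix, [c₂, c₁, c₀]ᵀ = [-23881/14966, 19225/14966, 5996/7483]ᵀ.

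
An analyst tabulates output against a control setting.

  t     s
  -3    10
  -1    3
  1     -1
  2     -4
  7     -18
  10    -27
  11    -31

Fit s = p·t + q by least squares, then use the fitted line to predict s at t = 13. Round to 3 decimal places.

Forming MᵀM = [[285, 27]; [27, 7]] and Mᵀs = [-779, -68]ᵀ gives MᵀM·[p, q]ᵀ = Mᵀs.
det = 285·7 − 27² = 1266.
p = ((-779)·7 − 27·(-68))/1266 = -3617/1266; q = (285·(-68) − 27·(-779))/1266 = 551/422.
At t = 13: ŝ = (-3617/1266)·(13) + (551/422)·(1) = -22684/633.

ŝ = -35.836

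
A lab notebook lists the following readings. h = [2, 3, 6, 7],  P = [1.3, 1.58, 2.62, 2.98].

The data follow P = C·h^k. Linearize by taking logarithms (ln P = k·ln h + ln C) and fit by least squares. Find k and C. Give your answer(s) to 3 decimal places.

k = 0.672, C = 0.791

Linearized form: ln P = k·ln h + ln C. From the 4 transformed points,
XᵀX = [[8.6844, 5.5294]; [5.5294, 4]], rhs = [4.5350, 2.7749]ᵀ  (here Σln h = 5.5294, Σ(ln h)² = 8.6844, Σln P = 2.7749, Σln h·ln P = 4.5350).
Solving (det = 4.1629): k = 0.67171, ln C = -0.23482, so C = exp(-0.23482) = 0.79071.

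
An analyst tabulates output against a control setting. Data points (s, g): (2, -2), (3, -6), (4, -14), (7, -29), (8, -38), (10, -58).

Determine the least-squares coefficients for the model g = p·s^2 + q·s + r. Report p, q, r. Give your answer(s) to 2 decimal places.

p = -0.43, q = -1.68, r = 2.26

Setting ∂/∂p … = 0 gives: 16850·p + 1954·q + 242·r = -9939;  1954·p + 242·q + 34·r = -1165;  242·p + 34·q + 6·r = -147.
(Σs^2·s^2 = 16850, Σs^2·s = 1954, Σs^2 = 242, Σs·s = 242, Σs = 34, Σ1 = 6, Σs^2·g = -9939, Σs·g = -1165, Σg = -147.)
Inverting the 3×3 Gram matrix, [p, q, r]ᵀ = [-1643/3840, -6437/3840, 361/160]ᵀ.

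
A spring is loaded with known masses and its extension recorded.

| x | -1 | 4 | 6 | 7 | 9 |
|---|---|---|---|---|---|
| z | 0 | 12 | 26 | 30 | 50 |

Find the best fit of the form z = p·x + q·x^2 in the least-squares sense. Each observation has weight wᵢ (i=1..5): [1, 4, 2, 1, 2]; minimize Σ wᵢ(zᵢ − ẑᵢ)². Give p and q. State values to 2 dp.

Entries of AᵀWA: Σwᵢ·x·x = 348, Σwᵢ·x·x^2 = 2488, Σwᵢ·x^2·x^2 = 19140.
Right-hand side: Σwᵢ·x·z = 1614, Σwᵢ·x^2·z = 12210.
Normal equations: [[348, 2488]; [2488, 19140]]·[p, q]ᵀ = [1614, 12210]ᵀ.
Eliminating q: 19140·(row 1) − 2488·(row 2) gives 470576·p = 19140·1614 − 2488·12210 = 513480, so p = 64185/58822.
Then q = (12210 − 2488·(64185/58822))/19140 = 29181/58822.

p = 1.09, q = 0.50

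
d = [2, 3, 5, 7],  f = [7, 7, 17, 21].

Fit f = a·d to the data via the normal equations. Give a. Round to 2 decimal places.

a = 3.07

The normal equations are: 87·a = 267.
Hence a = 267 / 87 ≈ 3.06897.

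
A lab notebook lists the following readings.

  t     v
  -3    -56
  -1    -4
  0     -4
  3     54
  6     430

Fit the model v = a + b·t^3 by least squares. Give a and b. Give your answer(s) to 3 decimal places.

a = -2.060, b = 2.001

Normal-equation sums: Σ1 = 5, Σt^3 = 215, Σt^3·t^3 = 48115.
For Aᵀv: Σv = 420, Σt^3·v = 95854.
AᵀA·[a, b]ᵀ = Aᵀv becomes [[5, 215]; [215, 48115]]·[a, b]ᵀ = [420, 95854]ᵀ.
det = 5·48115 − 215² = 194350.
a = (420·48115 − 215·95854)/194350 = -40031/19435; b = (5·95854 − 215·420)/194350 = 38897/19435.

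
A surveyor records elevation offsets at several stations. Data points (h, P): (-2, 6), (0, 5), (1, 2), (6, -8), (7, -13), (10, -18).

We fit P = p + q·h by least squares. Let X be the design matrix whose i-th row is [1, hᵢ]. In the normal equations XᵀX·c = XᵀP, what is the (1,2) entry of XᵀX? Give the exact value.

22

Row 1 ↔ basis 1, column 2 ↔ basis h, so (XᵀX)_{1,2} = Σᵢ h = (1)·(-2) + (1)·(0) + (1)·(1) + (1)·(6) + (1)·(7) + (1)·(10) = 22.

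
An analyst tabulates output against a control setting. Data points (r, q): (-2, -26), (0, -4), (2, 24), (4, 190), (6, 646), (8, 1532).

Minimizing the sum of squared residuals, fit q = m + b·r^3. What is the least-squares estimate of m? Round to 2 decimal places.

Entries of MᵀM: Σ1 = 6, Σr^3 = 792, Σr^3·r^3 = 313024.
Moment sums: Σq = 2362, Σr^3·q = 936480.
Normal equations: [[6, 792]; [792, 313024]]·[m, b]ᵀ = [2362, 936480]ᵀ.
det = 6·313024 − 792² = 1250880.
m = (2362·313024 − 792·936480)/1250880 = -36398/19545; b = (6·936480 − 792·2362)/1250880 = 78087/26060.

m = -1.86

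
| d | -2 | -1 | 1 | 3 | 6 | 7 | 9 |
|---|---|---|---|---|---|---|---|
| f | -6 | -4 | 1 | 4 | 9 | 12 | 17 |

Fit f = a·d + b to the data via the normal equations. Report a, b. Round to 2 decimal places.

a = 2.01, b = -1.88

The normal system MᵀM·[a, b]ᵀ = Mᵀf is [[181, 23]; [23, 7]]·[a, b]ᵀ = [320, 33]ᵀ.
Determinant 181·7 − 23² = 738.
a = (320·7 − 23·33)/738 = 1481/738; b = (181·33 − 23·320)/738 = -1387/738.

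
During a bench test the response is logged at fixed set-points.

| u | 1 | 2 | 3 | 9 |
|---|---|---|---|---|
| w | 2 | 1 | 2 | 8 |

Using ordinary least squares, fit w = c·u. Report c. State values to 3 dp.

With design matrix M, MᵀM = [[95]] and Mᵀw = [82]ᵀ.
Hence c = 82 / 95 ≈ 0.863158.

c = 0.863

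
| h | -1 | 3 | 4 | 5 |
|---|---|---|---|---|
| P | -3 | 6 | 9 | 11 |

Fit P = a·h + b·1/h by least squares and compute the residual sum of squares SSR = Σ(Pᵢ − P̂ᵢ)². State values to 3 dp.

With design matrix M, MᵀM = [[51, 4]; [4, 4369/3600]] and MᵀP = [112, 189/20]ᵀ.
Δ = 51·(4369/3600) − 4² = 55073/1200.
a = (112·(4369/3600) − 4·(189/20))/(55073/1200) = 353248/165219; b = (51·(189/20) − 4·112)/(55073/1200) = 40740/55073.
Residuals: -20189/165219, -36390/55073, 43424/165219, 26725/165219; SSR = 90338/165219.

SSR = 0.547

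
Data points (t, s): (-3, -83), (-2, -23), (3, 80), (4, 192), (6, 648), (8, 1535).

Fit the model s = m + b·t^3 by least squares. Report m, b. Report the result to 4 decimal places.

Forming XᵀX = [[6, 784]; [784, 314418]] and Xᵀs = [2349, 942761]ᵀ gives XᵀX·[m, b]ᵀ = Xᵀs.
Eliminating b: 314418·(row 1) − 784·(row 2) gives 1271852·m = 314418·2349 − 784·942761 = -556742, so m = -278371/635926.
Then b = (942761 − 784·(-278371/635926))/314418 = 1907475/635926.

m = -0.4377, b = 2.9995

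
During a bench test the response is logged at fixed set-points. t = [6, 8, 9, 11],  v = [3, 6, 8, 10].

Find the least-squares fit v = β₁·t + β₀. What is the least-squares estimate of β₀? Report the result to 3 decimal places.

β₀ = -5.346

Compute the Gram sums: Σt·t = 302, Σt = 34, Σ1 = 4.
Moment sums: Σt·v = 248, Σv = 27.
Determinant 302·4 − 34² = 52.
β₁ = (248·4 − 34·27)/52 = 37/26; β₀ = (302·27 − 34·248)/52 = -139/26.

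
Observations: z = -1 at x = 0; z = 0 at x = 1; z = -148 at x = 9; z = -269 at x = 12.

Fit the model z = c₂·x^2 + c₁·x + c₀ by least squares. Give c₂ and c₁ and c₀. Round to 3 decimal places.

c₂ = -2.010, c₁ = 1.722, c₀ = -0.422

The normal equations are: 27298·c₂ + 2458·c₁ + 226·c₀ = -50724;  2458·c₂ + 226·c₁ + 22·c₀ = -4560;  226·c₂ + 22·c₁ + 4·c₀ = -418.
Solving the 3×3 system (Gaussian elimination) gives c₂ = -826/411, c₁ = 3539/2055, c₀ = -289/685.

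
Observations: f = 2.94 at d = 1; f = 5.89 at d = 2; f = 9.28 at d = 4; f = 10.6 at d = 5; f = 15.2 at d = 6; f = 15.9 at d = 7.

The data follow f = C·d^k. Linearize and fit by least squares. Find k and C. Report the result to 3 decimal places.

k = 0.849, C = 3.016

Linearized form: ln f = k·ln d + ln C. From the 6 transformed points,
Σln d = 7.4265, Σ(ln d)² = 11.9895, Σln f = 12.9280, Σln d·ln f = 18.3762.
Equations: 11.9895·k + 7.4265·ln C = 18.3762;  7.4265·k + 6·ln C = 12.9280.
Slope k = (n·Σln d·ln f − Σln d·Σln f)/(n·Σ(ln d)² − (Σln d)²) = (6·18.3762 − 7.4265·12.9280)/16.7835 = 0.84884; ln C = (Σln f − k·Σln d)/n = 1.10400, so C = exp(1.10400) = 3.01621.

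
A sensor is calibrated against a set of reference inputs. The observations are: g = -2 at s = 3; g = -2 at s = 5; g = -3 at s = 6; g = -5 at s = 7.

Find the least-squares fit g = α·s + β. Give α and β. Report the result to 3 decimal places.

α = -0.686, β = 0.600

With design matrix A, AᵀA = [[119, 21]; [21, 4]] and Aᵀg = [-69, -12]ᵀ.
det = 119·4 − 21² = 35.
α = ((-69)·4 − 21·(-12))/35 = -24/35; β = (119·(-12) − 21·(-69))/35 = 3/5.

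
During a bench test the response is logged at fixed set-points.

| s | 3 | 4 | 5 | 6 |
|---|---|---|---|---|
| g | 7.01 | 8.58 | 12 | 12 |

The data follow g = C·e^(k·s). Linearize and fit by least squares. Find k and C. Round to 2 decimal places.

Let Y = ln g. Fitting Y = k·s + ln C by least squares:
Σs = 18.0000, Σ(s)² = 86.0000, Σln g = 9.0666, Σs·ln g = 41.7737.
Normal system: [[86.0000, 18.0000]; [18.0000, 4]]·[k, ln C]ᵀ = [41.7737, 9.0666]ᵀ.
Solving (det = 20.0000): k = 0.19482, ln C = 1.38997, so C = exp(1.38997) = 4.01471.

k = 0.19, C = 4.01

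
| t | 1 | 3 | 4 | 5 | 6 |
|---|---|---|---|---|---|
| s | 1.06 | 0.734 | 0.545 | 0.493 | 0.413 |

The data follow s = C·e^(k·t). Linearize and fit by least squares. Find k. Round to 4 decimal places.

k = -0.1913

Taking logs, ln s = k·t + ln C, so regress ln s on t.
AᵀA = [[87.0000, 19.0000]; [19.0000, 5]], rhs = [-12.1394, -2.4495]ᵀ  (here Σt = 19.0000, Σ(t)² = 87.0000, Σln s = -2.4495, Σt·ln s = -12.1394).
Δ = 87.0000·5 − (19.0000)² = 74.0000; k = (-12.1394·5 − 19.0000·-2.4495)/74.0000 = -0.19131, ln C = (87.0000·-2.4495 − 19.0000·-12.1394)/74.0000 = 0.23706.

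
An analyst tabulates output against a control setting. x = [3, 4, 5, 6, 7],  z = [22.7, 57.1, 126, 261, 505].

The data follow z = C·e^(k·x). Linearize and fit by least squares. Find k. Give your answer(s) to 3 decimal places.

Let Y = ln z. Fitting Y = k·x + ln C by least squares:
Σx = 25.0000, Σ(x)² = 135.0000, Σln z = 23.7925, Σx·ln z = 126.6868.
Normal system: [[135.0000, 25.0000]; [25.0000, 5]]·[k, ln C]ᵀ = [126.6868, 23.7925]ᵀ.
Slope k = (n·Σx·ln z − Σx·Σln z)/(n·Σ(x)² − (Σx)²) = (5·126.6868 − 25.0000·23.7925)/50.0000 = 0.77241; ln C = (Σln z − k·Σx)/n = 0.89645.

k = 0.772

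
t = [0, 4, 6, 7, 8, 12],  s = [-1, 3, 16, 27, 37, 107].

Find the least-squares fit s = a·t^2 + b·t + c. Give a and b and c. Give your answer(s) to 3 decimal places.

a = 1.021, b = -3.291, c = -0.783

Compute the Gram sums: Σt^2·t^2 = 28785, Σt^2·t = 2863, Σt^2 = 309, Σt·t = 309, Σt = 37, Σ1 = 6.
For Xᵀs: Σt^2·s = 19723, Σt·s = 1877, Σs = 189.
So XᵀX·[a, b, c]ᵀ = Xᵀs: [[28785, 2863, 309]; [2863, 309, 37]; [309, 37, 6]]·[a, b, c]ᵀ = [19723, 1877, 189]ᵀ.
Inverting the 3×3 Gram matrix, [a, b, c]ᵀ = [37867/37092, -203437/61820, -6599/8430]ᵀ.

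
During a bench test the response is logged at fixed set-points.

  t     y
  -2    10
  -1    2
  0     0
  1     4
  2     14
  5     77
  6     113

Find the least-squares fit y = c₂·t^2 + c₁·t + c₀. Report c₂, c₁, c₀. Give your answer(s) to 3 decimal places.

c₂ = 2.970, c₁ = 0.853, c₀ = -0.039

The normal system MᵀM·[c₂, c₁, c₀]ᵀ = Mᵀy is [[1955, 341, 71]; [341, 71, 11]; [71, 11, 7]]·[c₂, c₁, c₀]ᵀ = [6095, 1073, 220]ᵀ.
Inverting the 3×3 Gram matrix, [c₂, c₁, c₀]ᵀ = [47447/15974, 13627/15974, -311/7987]ᵀ.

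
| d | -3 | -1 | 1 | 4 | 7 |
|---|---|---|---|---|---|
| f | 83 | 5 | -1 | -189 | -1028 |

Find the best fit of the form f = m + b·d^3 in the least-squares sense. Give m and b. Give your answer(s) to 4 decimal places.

Setting ∂/∂m … = 0 gives: 5·m + 380·b = -1130;  380·m + 122476·b = -366947.
(Σ1 = 5, Σd^3 = 380, Σd^3·d^3 = 122476, Σf = -1130, Σd^3·f = -366947.)
Determinant 5·122476 − 380² = 467980.
m = ((-1130)·122476 − 380·(-366947))/467980 = 52099/23399; b = (5·(-366947) − 380·(-1130))/467980 = -281067/93596.

m = 2.2265, b = -3.0030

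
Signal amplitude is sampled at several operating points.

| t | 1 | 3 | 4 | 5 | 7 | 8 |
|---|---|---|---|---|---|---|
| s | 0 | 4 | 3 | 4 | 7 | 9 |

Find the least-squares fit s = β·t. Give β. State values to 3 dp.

β = 1.006

Setting ∂/∂β … = 0 gives: 164·β = 165.
(Σt·t = 164, Σt·s = 165.)
Hence β = 165 / 164 ≈ 1.0061.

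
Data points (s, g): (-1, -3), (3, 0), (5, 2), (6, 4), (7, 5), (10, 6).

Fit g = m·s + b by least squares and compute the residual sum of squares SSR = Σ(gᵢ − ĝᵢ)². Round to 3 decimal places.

SSR = 2.419

Sums needed: Σs·s = 220, Σs = 30, Σ1 = 6.
Moment sums: Σs·g = 132, Σg = 14.
MᵀM·[m, b]ᵀ = Mᵀg becomes [[220, 30]; [30, 6]]·[m, b]ᵀ = [132, 14]ᵀ.
det = 220·6 − 30² = 420.
m = (132·6 − 30·14)/420 = 31/35; b = (220·14 − 30·132)/420 = -44/21.
Residuals: -2/105, -59/105, -1/3, 82/105, 94/105, -16/21; SSR = 254/105.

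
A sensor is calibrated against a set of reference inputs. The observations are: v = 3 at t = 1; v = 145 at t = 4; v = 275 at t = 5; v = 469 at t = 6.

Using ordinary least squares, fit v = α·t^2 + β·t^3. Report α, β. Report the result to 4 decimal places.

α = 1.0480, β = 1.9956

Compute the Gram sums: Σt^2·t^2 = 2178, Σt^2·t^3 = 11926, Σt^3·t^3 = 66378.
Moment sums: Σt^2·v = 26082, Σt^3·v = 144962.
Eliminating β: 66378·(row 1) − 11926·(row 2) gives 2341808·α = 66378·26082 − 11926·144962 = 2454184, so α = 306773/292726.
Then β = (144962 − 11926·(306773/292726))/66378 = 584163/292726.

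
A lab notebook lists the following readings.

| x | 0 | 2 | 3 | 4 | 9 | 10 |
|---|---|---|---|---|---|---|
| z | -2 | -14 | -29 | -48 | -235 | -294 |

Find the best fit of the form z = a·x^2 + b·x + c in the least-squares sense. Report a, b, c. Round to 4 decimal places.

a = -2.9260, b = 0.2759, c = -2.5453

Sums needed: Σx^2·x^2 = 16914, Σx^2·x = 1828, Σx^2 = 210, Σx·x = 210, Σx = 28, Σ1 = 6.
Moment sums: Σx^2·z = -49520, Σx·z = -5362, Σz = -622.
So AᵀA·[a, b, c]ᵀ = Aᵀz: [[16914, 1828, 210]; [1828, 210, 28]; [210, 28, 6]]·[a, b, c]ᵀ = [-49520, -5362, -622]ᵀ.
Row-reducing yields a = -86989/29730, b = 1367/4955, c = -75671/29730.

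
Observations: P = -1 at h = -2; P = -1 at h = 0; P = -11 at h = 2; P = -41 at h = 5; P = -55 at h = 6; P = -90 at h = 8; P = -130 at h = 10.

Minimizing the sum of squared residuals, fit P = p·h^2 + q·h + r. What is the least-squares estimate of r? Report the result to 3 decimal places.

r = -1.801

Compute the Gram sums: Σh^2·h^2 = 16049, Σh^2·h = 1853, Σh^2 = 233, Σh·h = 233, Σh = 29, Σ1 = 7.
Right-hand side: Σh^2·P = -21813, Σh·P = -2575, ΣP = -329.
Solving the 3×3 system (Gaussian elimination) gives p = -262403/258888, q = -716245/258888, r = -1689/938.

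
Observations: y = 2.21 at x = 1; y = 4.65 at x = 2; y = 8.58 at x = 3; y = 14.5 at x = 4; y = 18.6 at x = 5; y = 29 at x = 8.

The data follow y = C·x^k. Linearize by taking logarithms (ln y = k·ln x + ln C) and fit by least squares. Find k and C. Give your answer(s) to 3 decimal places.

Taking logs, ln y = k·ln x + ln C, so regress ln y on ln x.
Σln x = 6.8669, Σ(ln x)² = 10.5236, Σln y = 13.4439, Σln x·ln y = 18.8406.
Normal system: [[10.5236, 6.8669]; [6.8669, 6]]·[k, ln C]ᵀ = [18.8406, 13.4439]ᵀ.
Δ = 10.5236·6 − (6.8669)² = 15.9867; k = (18.8406·6 − 6.8669·13.4439)/15.9867 = 1.29639, ln C = (10.5236·13.4439 − 6.8669·18.8406)/15.9867 = 0.75694, so C = exp(0.75694) = 2.13175.

k = 1.296, C = 2.132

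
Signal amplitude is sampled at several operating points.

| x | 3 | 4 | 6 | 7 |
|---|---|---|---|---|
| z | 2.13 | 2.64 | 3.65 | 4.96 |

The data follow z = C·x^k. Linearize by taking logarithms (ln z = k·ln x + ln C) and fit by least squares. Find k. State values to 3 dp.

Let Y = ln z. Fitting Y = k·ln x + ln C by least squares:
Σln x = 6.2226, Σ(ln x)² = 10.1257, Σln z = 4.6230, Σln x·ln z = 7.6125.
Normal system: [[10.1257, 6.2226]; [6.2226, 4]]·[k, ln C]ᵀ = [7.6125, 4.6230]ᵀ.
Δ = 10.1257·4 − (6.2226)² = 1.7825; k = (7.6125·4 − 6.2226·4.6230)/1.7825 = 0.94410, ln C = (10.1257·4.6230 − 6.2226·7.6125)/1.7825 = -0.31293.

k = 0.944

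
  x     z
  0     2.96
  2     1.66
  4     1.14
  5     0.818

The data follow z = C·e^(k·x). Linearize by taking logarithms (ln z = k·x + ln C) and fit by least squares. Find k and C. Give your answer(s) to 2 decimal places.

Taking logs, ln z = k·x + ln C, so regress ln z on x.
AᵀA = [[45.0000, 11.0000]; [11.0000, 4]], rhs = [0.5333, 1.5221]ᵀ  (here Σx = 11.0000, Σ(x)² = 45.0000, Σln z = 1.5221, Σx·ln z = 0.5333).
Slope k = (n·Σx·ln z − Σx·Σln z)/(n·Σ(x)² − (Σx)²) = (4·0.5333 − 11.0000·1.5221)/59.0000 = -0.24763; ln C = (Σln z − k·Σx)/n = 1.06153, so C = exp(1.06153) = 2.89079.

k = -0.25, C = 2.89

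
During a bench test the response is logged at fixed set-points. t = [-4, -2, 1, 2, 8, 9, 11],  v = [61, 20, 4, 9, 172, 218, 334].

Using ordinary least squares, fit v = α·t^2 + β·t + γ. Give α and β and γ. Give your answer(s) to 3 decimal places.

α = 2.975, β = -2.699, γ = 2.805

With design matrix A, AᵀA = [[25587, 2509, 291]; [2509, 291, 25]; [291, 25, 7]] and Aᵀv = [70176, 6750, 818]ᵀ.
Row-reducing yields α = 1460563/490882, β = -662406/245441, γ = 1376849/490882.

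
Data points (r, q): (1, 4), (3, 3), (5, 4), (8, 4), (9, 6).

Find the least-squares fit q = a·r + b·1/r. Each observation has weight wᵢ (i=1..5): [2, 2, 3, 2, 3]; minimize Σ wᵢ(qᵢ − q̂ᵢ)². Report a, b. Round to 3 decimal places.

a = 0.579, b = 3.505

From the data, Σwᵢ·r·r = 466, Σwᵢ·r·1/r = 12, Σwᵢ·1/r·1/r = 52067/21600.
Moment sums: Σwᵢ·r·q = 312, Σwᵢ·1/r·q = 77/5.
Eliminating b: (52067/21600)·(row 1) − 12·(row 2) gives (10576411/10800)·a = (52067/21600)·312 − 12·(77/5) = 510551/900, so a = 6126612/10576411.
Then b = ((77/5) − 12·(6126612/10576411))/(52067/21600) = 37069920/10576411.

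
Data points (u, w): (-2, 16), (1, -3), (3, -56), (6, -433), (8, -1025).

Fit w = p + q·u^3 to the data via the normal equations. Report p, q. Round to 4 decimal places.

p = -0.9735, q = -2.0002

MᵀM·[p, q]ᵀ = Mᵀw reads: 5·p + 748·q = -1501;  748·p + 309594·q = -619971.
Δ = 5·309594 − 748² = 988466.
p = ((-1501)·309594 − 748·(-619971))/988466 = -481143/494233; q = (5·(-619971) − 748·(-1501))/988466 = -1977107/988466.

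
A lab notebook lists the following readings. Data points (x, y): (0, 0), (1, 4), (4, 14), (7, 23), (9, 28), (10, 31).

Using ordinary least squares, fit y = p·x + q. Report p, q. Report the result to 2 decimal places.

AᵀA·[p, q]ᵀ = Aᵀy reads: 247·p + 31·q = 783;  31·p + 6·q = 100.
(Σx·x = 247, Σx = 31, Σ1 = 6, Σx·y = 783, Σy = 100.)
Determinant 247·6 − 31² = 521.
p = (783·6 − 31·100)/521 = 1598/521; q = (247·100 − 31·783)/521 = 427/521.

p = 3.07, q = 0.82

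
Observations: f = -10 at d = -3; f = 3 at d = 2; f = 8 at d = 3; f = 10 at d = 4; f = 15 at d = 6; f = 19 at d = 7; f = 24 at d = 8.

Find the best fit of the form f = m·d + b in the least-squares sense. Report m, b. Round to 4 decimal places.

The normal equations are: 187·m + 27·b = 515;  27·m + 7·b = 69.
(Σd·d = 187, Σd = 27, Σ1 = 7, Σd·f = 515, Σf = 69.)
det = 187·7 − 27² = 580.
m = (515·7 − 27·69)/580 = 871/290; b = (187·69 − 27·515)/580 = -501/290.

m = 3.0034, b = -1.7276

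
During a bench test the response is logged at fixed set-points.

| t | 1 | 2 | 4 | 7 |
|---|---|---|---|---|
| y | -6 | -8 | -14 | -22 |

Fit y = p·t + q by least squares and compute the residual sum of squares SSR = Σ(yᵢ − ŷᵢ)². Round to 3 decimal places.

SSR = 0.286

Sums needed: Σt·t = 70, Σt = 14, Σ1 = 4.
Moment sums: Σt·y = -232, Σy = -50.
XᵀX·[p, q]ᵀ = Xᵀy becomes [[70, 14]; [14, 4]]·[p, q]ᵀ = [-232, -50]ᵀ.
Eliminating q: 4·(row 1) − 14·(row 2) gives 84·p = 4·(-232) − 14·(-50) = -228, so p = -19/7.
Then q = ((-50) − 14·(-19/7))/4 = -3.
Residuals: -2/7, 3/7, -1/7, 0; SSR = 2/7.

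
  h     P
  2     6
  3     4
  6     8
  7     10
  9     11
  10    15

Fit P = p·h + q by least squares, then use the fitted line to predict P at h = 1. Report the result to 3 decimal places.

P̂ = 3.105

AᵀA·[p, q]ᵀ = AᵀP reads: 279·p + 37·q = 391;  37·p + 6·q = 54.
(Σh·h = 279, Σh = 37, Σ1 = 6, Σh·P = 391, ΣP = 54.)
Eliminating q: 6·(row 1) − 37·(row 2) gives 305·p = 6·391 − 37·54 = 348, so p = 348/305.
Then q = (54 − 37·(348/305))/6 = 599/305.
At h = 1: P̂ = (348/305)·(1) + (599/305)·(1) = 947/305.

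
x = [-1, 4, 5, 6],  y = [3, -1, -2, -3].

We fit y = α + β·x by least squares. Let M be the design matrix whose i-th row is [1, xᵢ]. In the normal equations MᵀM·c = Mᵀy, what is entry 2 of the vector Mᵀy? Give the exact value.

-35

Entry 2 ↔ basis x, so (Mᵀy)_{2} = Σᵢ (x)·yᵢ = (-1)·(3) + (4)·(-1) + (5)·(-2) + (6)·(-3) = -35.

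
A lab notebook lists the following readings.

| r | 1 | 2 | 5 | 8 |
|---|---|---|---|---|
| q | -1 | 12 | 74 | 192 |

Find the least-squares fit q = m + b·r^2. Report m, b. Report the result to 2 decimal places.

Compute the Gram sums: Σ1 = 4, Σr^2 = 94, Σr^2·r^2 = 4738.
For Aᵀq: Σq = 277, Σr^2·q = 14185.
AᵀA·[m, b]ᵀ = Aᵀq becomes [[4, 94]; [94, 4738]]·[m, b]ᵀ = [277, 14185]ᵀ.
Δ = 4·4738 − 94² = 10116.
m = (277·4738 − 94·14185)/10116 = -1747/843; b = (4·14185 − 94·277)/10116 = 5117/1686.

m = -2.07, b = 3.03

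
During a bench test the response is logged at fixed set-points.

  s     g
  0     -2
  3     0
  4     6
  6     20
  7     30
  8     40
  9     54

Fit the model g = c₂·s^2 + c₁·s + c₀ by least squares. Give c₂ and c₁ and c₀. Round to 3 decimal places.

Sums needed: Σs^2·s^2 = 14691, Σs^2·s = 1891, Σs^2 = 255, Σs·s = 255, Σs = 37, Σ1 = 7.
Moment sums: Σs^2·g = 9220, Σs·g = 1160, Σg = 148.
Row-reducing yields c₂ = 39154/45521, c₁ = -68524/45521, c₀ = -14526/6503.

c₂ = 0.860, c₁ = -1.505, c₀ = -2.234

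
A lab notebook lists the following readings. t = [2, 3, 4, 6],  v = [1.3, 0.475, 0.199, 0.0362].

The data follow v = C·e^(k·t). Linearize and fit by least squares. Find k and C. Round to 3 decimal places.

Linearized form: ln v = k·t + ln C. From the 4 transformed points,
Σt = 15.0000, Σ(t)² = 65.0000, Σln v = -5.4152, Σt·ln v = -28.0786.
Equations: 65.0000·k + 15.0000·ln C = -28.0786;  15.0000·k + 4·ln C = -5.4152.
Slope k = (n·Σt·ln v − Σt·Σln v)/(n·Σ(t)² − (Σt)²) = (4·-28.0786 − 15.0000·-5.4152)/35.0000 = -0.88817; ln C = (Σln v − k·Σt)/n = 1.97683, so C = exp(1.97683) = 7.21983.

k = -0.888, C = 7.220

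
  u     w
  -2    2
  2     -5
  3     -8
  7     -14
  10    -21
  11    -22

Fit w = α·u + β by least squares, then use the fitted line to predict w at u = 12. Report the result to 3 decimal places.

ŵ = -24.084

Compute the Gram sums: Σu·u = 287, Σu = 31, Σ1 = 6.
And Σu·w = -588, Σw = -68.
Normal equations: [[287, 31]; [31, 6]]·[α, β]ᵀ = [-588, -68]ᵀ.
Eliminating β: 6·(row 1) − 31·(row 2) gives 761·α = 6·(-588) − 31·(-68) = -1420, so α = -1420/761.
Then β = ((-68) − 31·(-1420/761))/6 = -1288/761.
At u = 12: ŵ = (-1420/761)·(12) + (-1288/761)·(1) = -18328/761.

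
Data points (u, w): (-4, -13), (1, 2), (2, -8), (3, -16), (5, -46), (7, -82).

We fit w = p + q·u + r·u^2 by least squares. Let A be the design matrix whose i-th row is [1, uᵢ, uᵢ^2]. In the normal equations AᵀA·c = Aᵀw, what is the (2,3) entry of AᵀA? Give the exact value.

440

Row 2 ↔ basis u, column 3 ↔ basis u^2, so (AᵀA)_{2,3} = Σᵢ (u)·(u^2) = (-4)·(16) + (1)·(1) + (2)·(4) + (3)·(9) + (5)·(25) + (7)·(49) = 440.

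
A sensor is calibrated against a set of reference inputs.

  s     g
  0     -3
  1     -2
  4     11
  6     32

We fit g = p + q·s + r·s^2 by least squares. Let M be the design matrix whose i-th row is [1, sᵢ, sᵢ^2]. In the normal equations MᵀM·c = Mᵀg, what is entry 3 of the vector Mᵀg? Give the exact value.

1326

Entry 3 ↔ basis s^2, so (Mᵀg)_{3} = Σᵢ (s^2)·gᵢ = (0)·(-3) + (1)·(-2) + (16)·(11) + (36)·(32) = 1326.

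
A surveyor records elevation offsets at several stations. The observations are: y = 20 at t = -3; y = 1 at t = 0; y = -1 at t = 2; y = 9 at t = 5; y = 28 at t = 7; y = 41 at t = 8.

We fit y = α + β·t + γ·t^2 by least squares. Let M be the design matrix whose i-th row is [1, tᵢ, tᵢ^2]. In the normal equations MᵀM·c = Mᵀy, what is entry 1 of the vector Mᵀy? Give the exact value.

98

Entry 1 ↔ basis 1, so (Mᵀy)_{1} = Σᵢ yᵢ = (1)·(20) + (1)·(1) + (1)·(-1) + (1)·(9) + (1)·(28) + (1)·(41) = 98.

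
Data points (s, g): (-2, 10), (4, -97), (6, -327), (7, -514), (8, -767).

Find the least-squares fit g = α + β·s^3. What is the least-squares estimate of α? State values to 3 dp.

α = -2.179

Setting ∂/∂α … = 0 gives: 5·α + 1127·β = -1695;  1127·α + 430609·β = -645926.
(Σ1 = 5, Σs^3 = 1127, Σs^3·s^3 = 430609, Σg = -1695, Σs^3·g = -645926.)
Determinant 5·430609 − 1127² = 882916.
α = ((-1695)·430609 − 1127·(-645926))/882916 = -1923653/882916; β = (5·(-645926) − 1127·(-1695))/882916 = -1319365/882916.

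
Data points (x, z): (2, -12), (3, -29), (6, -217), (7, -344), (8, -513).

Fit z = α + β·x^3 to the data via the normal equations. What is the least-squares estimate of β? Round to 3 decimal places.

Forming MᵀM = [[5, 1106]; [1106, 427242]] and Mᵀz = [-1115, -428399]ᵀ gives MᵀM·[α, β]ᵀ = Mᵀz.
Eliminating β: 427242·(row 1) − 1106·(row 2) gives 912974·α = 427242·(-1115) − 1106·(-428399) = -2565536, so α = -1282768/456487.
Then β = ((-428399) − 1106·(-1282768/456487))/427242 = -908805/912974.

β = -0.995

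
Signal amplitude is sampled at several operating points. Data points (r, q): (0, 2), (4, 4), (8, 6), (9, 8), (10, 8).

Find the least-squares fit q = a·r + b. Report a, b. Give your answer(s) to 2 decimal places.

a = 0.62, b = 1.78

MᵀM·[a, b]ᵀ = Mᵀq reads: 261·a + 31·b = 216;  31·a + 5·b = 28.
Δ = 261·5 − 31² = 344.
a = (216·5 − 31·28)/344 = 53/86; b = (261·28 − 31·216)/344 = 153/86.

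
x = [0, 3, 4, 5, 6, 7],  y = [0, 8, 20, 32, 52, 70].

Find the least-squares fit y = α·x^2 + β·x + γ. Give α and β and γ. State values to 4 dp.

Sums needed: Σx^2·x^2 = 4659, Σx^2·x = 775, Σx^2 = 135, Σx·x = 135, Σx = 25, Σ1 = 6.
Moment sums: Σx^2·y = 6494, Σx·y = 1066, Σy = 182.
Normal equations: [[4659, 775, 135]; [775, 135, 25]; [135, 25, 6]]·[α, β, γ]ᵀ = [6494, 1066, 182]ᵀ.
Solving the 3×3 system (Gaussian elimination) gives α = 859/484, β = -5453/2420, γ = -51/242.

α = 1.7748, β = -2.2533, γ = -0.2107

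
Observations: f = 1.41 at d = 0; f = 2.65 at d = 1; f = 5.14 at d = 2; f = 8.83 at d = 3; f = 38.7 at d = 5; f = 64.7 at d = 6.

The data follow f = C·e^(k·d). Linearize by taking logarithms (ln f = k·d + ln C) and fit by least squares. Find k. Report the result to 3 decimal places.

Taking logs, ln f = k·d + ln C, so regress ln f on d.
Σd = 17.0000, Σ(d)² = 75.0000, Σln f = 12.9590, Σd·ln f = 54.0809.
Equations: 75.0000·k + 17.0000·ln C = 54.0809;  17.0000·k + 6·ln C = 12.9590.
Δ = 75.0000·6 − (17.0000)² = 161.0000; k = (54.0809·6 − 17.0000·12.9590)/161.0000 = 0.64710, ln C = (75.0000·12.9590 − 17.0000·54.0809)/161.0000 = 0.32638.

k = 0.647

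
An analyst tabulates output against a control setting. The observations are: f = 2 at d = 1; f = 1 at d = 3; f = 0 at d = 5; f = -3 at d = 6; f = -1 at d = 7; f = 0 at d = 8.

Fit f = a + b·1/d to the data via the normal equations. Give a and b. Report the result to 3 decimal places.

From the data, Σ1 = 6, Σ1/d = 551/280, Σ1/d·1/d = 857249/705600.
And Σf = -1, Σ1/d·f = 71/42.
XᵀX·[a, b]ᵀ = Xᵀf becomes [[6, 551/280]; [551/280, 857249/705600]]·[a, b]ᵀ = [-1, 71/42]ᵀ.
det = 6·(857249/705600) − (551/280)² = 160739/47040.
a = ((-1)·(857249/705600) − (551/280)·(71/42))/(160739/47040) = -3204509/2411085; b = (6·(71/42) − (551/280)·(-1))/(160739/47040) = 569688/160739.

a = -1.329, b = 3.544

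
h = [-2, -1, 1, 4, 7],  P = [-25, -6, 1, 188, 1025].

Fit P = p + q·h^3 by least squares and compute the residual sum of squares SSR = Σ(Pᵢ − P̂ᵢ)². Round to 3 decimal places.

SSR = 4.001

Normal-equation sums: Σ1 = 5, Σh^3 = 399, Σh^3·h^3 = 121811.
For AᵀP: ΣP = 1183, Σh^3·P = 363814.
Eliminating q: 121811·(row 1) − 399·(row 2) gives 449854·p = 121811·1183 − 399·363814 = -1059373, so p = -1059373/449854.
Then q = (363814 − 399·(-1059373/449854))/121811 = 1347053/449854.
Residuals: 589447/449854, -1449/2227, 81087/224927, -579467/449854, 60272/224927; SSR = 1799991/449854.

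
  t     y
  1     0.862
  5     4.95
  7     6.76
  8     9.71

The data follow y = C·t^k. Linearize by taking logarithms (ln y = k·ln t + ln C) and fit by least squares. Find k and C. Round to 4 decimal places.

k = 1.1152, C = 0.8502

With ln yᵢ as the transformed response and ln tᵢ as the regressor:
XᵀX = [[10.7009, 5.6348]; [5.6348, 4]], rhs = [11.0197, 5.6351]ᵀ  (here Σln t = 5.6348, Σ(ln t)² = 10.7009, Σln y = 5.6351, Σln t·ln y = 11.0197).
Δ = 10.7009·4 − (5.6348)² = 11.0529; k = (11.0197·4 − 5.6348·5.6351)/11.0529 = 1.11522, ln C = (10.7009·5.6351 − 5.6348·11.0197)/11.0529 = -0.16223, so C = exp(-0.16223) = 0.85024.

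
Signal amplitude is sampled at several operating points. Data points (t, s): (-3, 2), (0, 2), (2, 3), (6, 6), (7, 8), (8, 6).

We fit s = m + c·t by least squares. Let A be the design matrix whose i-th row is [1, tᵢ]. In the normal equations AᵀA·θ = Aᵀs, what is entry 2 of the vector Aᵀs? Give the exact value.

Entry 2 ↔ basis t, so (Aᵀs)_{2} = Σᵢ (t)·sᵢ = (-3)·(2) + (0)·(2) + (2)·(3) + (6)·(6) + (7)·(8) + (8)·(6) = 140.

140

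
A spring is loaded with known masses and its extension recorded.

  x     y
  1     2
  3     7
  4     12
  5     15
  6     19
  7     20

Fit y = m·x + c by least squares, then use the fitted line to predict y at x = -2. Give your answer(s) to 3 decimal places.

ŷ = -7.857

Forming MᵀM = [[136, 26]; [26, 6]] and Mᵀy = [400, 75]ᵀ gives MᵀM·[m, c]ᵀ = Mᵀy.
det = 136·6 − 26² = 140.
m = (400·6 − 26·75)/140 = 45/14; c = (136·75 − 26·400)/140 = -10/7.
At x = -2: ŷ = (45/14)·(-2) + (-10/7)·(1) = -55/7.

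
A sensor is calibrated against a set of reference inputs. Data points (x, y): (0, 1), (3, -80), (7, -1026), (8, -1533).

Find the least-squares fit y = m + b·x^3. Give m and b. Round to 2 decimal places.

m = 1.02, b = -3.00

The normal system MᵀM·[m, b]ᵀ = Mᵀy is [[4, 882]; [882, 380522]]·[m, b]ᵀ = [-2638, -1138974]ᵀ.
Eliminating b: 380522·(row 1) − 882·(row 2) gives 744164·m = 380522·(-2638) − 882·(-1138974) = 758032, so m = 189508/186041.
Then b = ((-1138974) − 882·(189508/186041))/380522 = -557295/186041.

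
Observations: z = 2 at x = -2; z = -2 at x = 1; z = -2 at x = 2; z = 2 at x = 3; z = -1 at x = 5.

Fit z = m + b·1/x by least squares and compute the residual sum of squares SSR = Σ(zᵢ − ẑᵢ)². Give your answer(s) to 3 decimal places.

SSR = 7.983

From the data, Σ1 = 5, Σ1/x = 23/15, Σ1/x·1/x = 743/450.
Moment sums: Σz = -1, Σ1/x·z = -53/15.
Normal equations: [[5, 23/15]; [23/15, 743/450]]·[m, b]ᵀ = [-1, -53/15]ᵀ.
Eliminating b: (743/450)·(row 1) − (23/15)·(row 2) gives (2657/450)·m = (743/450)·(-1) − (23/15)·(-53/15) = 113/30, so m = 1695/2657.
Then b = ((-53/15) − (23/15)·(1695/2657))/(743/450) = -7260/2657.
Residuals: -11/2657, 251/2657, -3379/2657, 6039/2657, -2900/2657; SSR = 21212/2657.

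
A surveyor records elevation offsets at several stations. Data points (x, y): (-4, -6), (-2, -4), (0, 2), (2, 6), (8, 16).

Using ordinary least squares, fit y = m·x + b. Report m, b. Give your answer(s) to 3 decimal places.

m = 1.896, b = 1.283

AᵀA·[m, b]ᵀ = Aᵀy reads: 88·m + 4·b = 172;  4·m + 5·b = 14.
Δ = 88·5 − 4² = 424.
m = (172·5 − 4·14)/424 = 201/106; b = (88·14 − 4·172)/424 = 68/53.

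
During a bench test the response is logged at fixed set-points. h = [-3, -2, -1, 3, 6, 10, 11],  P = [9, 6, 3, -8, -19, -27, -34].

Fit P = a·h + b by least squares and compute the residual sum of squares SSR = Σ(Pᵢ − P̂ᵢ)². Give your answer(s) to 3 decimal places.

The normal system XᵀX·[a, b]ᵀ = XᵀP is [[280, 24]; [24, 7]]·[a, b]ᵀ = [-824, -70]ᵀ.
Eliminating b: 7·(row 1) − 24·(row 2) gives 1384·a = 7·(-824) − 24·(-70) = -4088, so a = -511/173.
Then b = ((-70) − 24·(-511/173))/7 = 22/173.
Residuals: 2/173, -6/173, -14/173, 127/173, -243/173, 417/173, -283/173; SSR = 1904/173.

SSR = 11.006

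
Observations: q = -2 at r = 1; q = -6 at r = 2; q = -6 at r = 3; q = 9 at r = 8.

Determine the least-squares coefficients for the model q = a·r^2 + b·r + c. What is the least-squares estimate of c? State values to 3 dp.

c = 1.933

The normal equations are: 4194·a + 548·b + 78·c = 496;  548·a + 78·b + 14·c = 40;  78·a + 14·b + 4·c = -5.
Row-reducing yields a = 1399/1892, b = -865/172, c = 3657/1892.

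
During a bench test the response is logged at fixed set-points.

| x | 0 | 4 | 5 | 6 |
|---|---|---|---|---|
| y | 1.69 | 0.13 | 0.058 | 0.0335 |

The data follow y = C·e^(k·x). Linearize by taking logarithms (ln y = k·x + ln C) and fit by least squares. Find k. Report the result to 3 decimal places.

With ln yᵢ as the transformed response and xᵢ as the regressor:
Over the data: Σx = 15.0000, Σ(x)² = 77.0000, Σln y = -7.7590, Σx·ln y = -42.7747.
Normal system: [[77.0000, 15.0000]; [15.0000, 4]]·[k, ln C]ᵀ = [-42.7747, -7.7590]ᵀ.
Slope k = (n·Σx·ln y − Σx·Σln y)/(n·Σ(x)² − (Σx)²) = (4·-42.7747 − 15.0000·-7.7590)/83.0000 = -0.65920; ln C = (Σln y − k·Σx)/n = 0.53225.

k = -0.659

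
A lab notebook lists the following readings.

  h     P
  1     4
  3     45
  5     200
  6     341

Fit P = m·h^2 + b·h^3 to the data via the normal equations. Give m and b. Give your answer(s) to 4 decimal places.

m = 0.6213, b = 1.4751

Entries of XᵀX: Σh^2·h^2 = 2003, Σh^2·h^3 = 11145, Σh^3·h^3 = 63011.
Right-hand side: Σh^2·P = 17685, Σh^3·P = 99875.
XᵀX·[m, b]ᵀ = XᵀP becomes [[2003, 11145]; [11145, 63011]]·[m, b]ᵀ = [17685, 99875]ᵀ.
Eliminating b: 63011·(row 1) − 11145·(row 2) gives 2000008·m = 63011·17685 − 11145·99875 = 1242660, so m = 310665/500002.
Then b = (99875 − 11145·(310665/500002))/63011 = 737575/500002.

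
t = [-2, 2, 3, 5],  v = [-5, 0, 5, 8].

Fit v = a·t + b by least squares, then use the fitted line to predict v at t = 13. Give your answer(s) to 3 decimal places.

v̂ = 22.731

From the data, Σt·t = 42, Σt = 8, Σ1 = 4.
Right-hand side: Σt·v = 65, Σv = 8.
Normal equations: [[42, 8]; [8, 4]]·[a, b]ᵀ = [65, 8]ᵀ.
det = 42·4 − 8² = 104.
a = (65·4 − 8·8)/104 = 49/26; b = (42·8 − 8·65)/104 = -23/13.
At t = 13: v̂ = (49/26)·(13) + (-23/13)·(1) = 591/26.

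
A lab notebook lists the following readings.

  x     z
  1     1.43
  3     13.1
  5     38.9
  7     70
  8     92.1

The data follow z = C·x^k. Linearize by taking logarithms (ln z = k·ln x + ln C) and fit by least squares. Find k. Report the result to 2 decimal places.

k = 2.01

Let Y = ln z. Fitting Y = k·ln x + ln C by least squares:
Σln x = 6.7334, Σ(ln x)² = 11.9079, Σln z = 15.3627, Σln x·ln z = 26.3907.
Equations: 11.9079·k + 6.7334·ln C = 26.3907;  6.7334·k + 5·ln C = 15.3627.
Δ = 11.9079·5 − (6.7334)² = 14.2007; k = (26.3907·5 − 6.7334·15.3627)/14.2007 = 2.00768, ln C = (11.9079·15.3627 − 6.7334·26.3907)/14.2007 = 0.36882.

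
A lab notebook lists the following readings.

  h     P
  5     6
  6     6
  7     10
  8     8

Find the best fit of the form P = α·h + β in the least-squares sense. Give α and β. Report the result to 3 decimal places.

Setting ∂/∂α … = 0 gives: 174·α + 26·β = 200;  26·α + 4·β = 30.
det = 174·4 − 26² = 20.
α = (200·4 − 26·30)/20 = 1; β = (174·30 − 26·200)/20 = 1.

α = 1.000, β = 1.000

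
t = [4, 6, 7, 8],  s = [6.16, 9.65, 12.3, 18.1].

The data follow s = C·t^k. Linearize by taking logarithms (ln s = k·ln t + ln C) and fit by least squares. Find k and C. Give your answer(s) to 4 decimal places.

Linearized form: ln s = k·ln t + ln C. From the 4 transformed points,
Σln t = 7.2034, Σ(ln t)² = 13.2429, Σln s = 9.4905, Σln t·ln s = 17.4876.
Equations: 13.2429·k + 7.2034·ln C = 17.4876;  7.2034·k + 4·ln C = 9.4905.
Δ = 13.2429·4 − (7.2034)² = 1.0824; k = (17.4876·4 − 7.2034·9.4905)/1.0824 = 1.46531, ln C = (13.2429·9.4905 − 7.2034·17.4876)/1.0824 = -0.26616, so C = exp(-0.26616) = 0.76631.

k = 1.4653, C = 0.7663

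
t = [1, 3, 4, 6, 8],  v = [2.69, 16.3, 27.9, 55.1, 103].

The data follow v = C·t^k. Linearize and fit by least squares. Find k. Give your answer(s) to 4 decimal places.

Let Y = ln v. Fitting Y = k·ln t + ln C by least squares:
AᵀA = [[10.6632, 6.3561]; [6.3561, 5]], rhs = [24.5019, 15.7532]ᵀ  (here Σln t = 6.3561, Σ(ln t)² = 10.6632, Σln v = 15.7532, Σln t·ln v = 24.5019).
Solving (det = 12.9161): k = 1.73277, ln C = 0.94791.

k = 1.7328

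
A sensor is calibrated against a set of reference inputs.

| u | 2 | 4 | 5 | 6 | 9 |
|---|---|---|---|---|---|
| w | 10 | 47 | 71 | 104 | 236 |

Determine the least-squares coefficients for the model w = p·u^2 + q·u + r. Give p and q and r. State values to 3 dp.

Forming XᵀX = [[8754, 1142, 162]; [1142, 162, 26]; [162, 26, 5]] and Xᵀw = [25427, 3311, 468]ᵀ gives XᵀX·[p, q, r]ᵀ = Xᵀw.
Solving the 3×3 system (Gaussian elimination) gives p = 15251/5224, q = 535/5224, r = -1987/1306.

p = 2.919, q = 0.102, r = -1.521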